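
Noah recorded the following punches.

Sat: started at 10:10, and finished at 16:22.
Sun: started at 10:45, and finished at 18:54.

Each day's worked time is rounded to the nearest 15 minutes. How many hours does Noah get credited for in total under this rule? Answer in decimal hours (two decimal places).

14.50 hours

Sat: 10:10–16:22 = 6 h 12 min → rounds to 6 h 15 min
Sun: 10:45–18:54 = 8 h 9 min → rounds to 8 h 15 min
Total credited: 14 h 30 min.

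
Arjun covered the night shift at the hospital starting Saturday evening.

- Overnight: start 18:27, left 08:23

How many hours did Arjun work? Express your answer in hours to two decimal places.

13.93 hours

Overnight: 18:27 → midnight = 5 h 33 min; midnight → 08:23 = 8 h 23 min; span 13 h 56 min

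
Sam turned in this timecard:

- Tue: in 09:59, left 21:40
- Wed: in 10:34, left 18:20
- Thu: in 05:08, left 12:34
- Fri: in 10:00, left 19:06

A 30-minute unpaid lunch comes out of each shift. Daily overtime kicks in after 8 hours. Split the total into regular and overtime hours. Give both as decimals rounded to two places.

Regular 30.20 hours, overtime 3.78 hours

Tue: 09:59–21:40 = 11 h 41 min; less 30 min break → 11 h 11 min
Wed: 10:34–18:20 = 7 h 46 min; less 30 min break → 7 h 16 min
Thu: 05:08–12:34 = 7 h 26 min; less 30 min break → 6 h 56 min
Fri: 10:00–19:06 = 9 h 6 min; less 30 min break → 8 h 36 min
Tue reg 8 h 0 min / OT 3 h 11 min; Wed reg 7 h 16 min / OT 0 h 0 min; Thu reg 6 h 56 min / OT 0 h 0 min; Fri reg 8 h 0 min / OT 0 h 36 min.
Totals: regular 30 h 12 min, overtime 3 h 47 min.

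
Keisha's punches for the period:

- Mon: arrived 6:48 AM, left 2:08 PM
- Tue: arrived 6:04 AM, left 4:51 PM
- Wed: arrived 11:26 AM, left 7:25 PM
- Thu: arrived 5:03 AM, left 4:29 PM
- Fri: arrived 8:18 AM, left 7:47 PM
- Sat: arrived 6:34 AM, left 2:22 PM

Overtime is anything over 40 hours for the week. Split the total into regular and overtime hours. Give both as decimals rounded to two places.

Mon: 6:48 AM–2:08 PM = 7 h 20 min
Tue: 6:04 AM–4:51 PM = 10 h 47 min
Wed: 11:26 AM–7:25 PM = 7 h 59 min
Thu: 5:03 AM–4:29 PM = 11 h 26 min
Fri: 8:18 AM–7:47 PM = 11 h 29 min
Sat: 6:34 AM–2:22 PM = 7 h 48 min
Total worked: 56 h 49 min = 56.82 h.
Threshold 40 h → overtime 16 h 49 min, regular 40 h 0 min.

Regular 40.00 hours, overtime 16.82 hours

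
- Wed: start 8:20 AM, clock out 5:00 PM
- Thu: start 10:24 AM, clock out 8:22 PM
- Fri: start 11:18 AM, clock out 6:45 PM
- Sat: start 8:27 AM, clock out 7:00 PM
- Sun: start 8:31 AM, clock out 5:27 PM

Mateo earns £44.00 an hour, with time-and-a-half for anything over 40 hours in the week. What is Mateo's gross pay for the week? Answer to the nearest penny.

£2127.40

Wed: 8:20 AM–5:00 PM = 8 h 40 min
Thu: 10:24 AM–8:22 PM = 9 h 58 min
Fri: 11:18 AM–6:45 PM = 7 h 27 min
Sat: 8:27 AM–7:00 PM = 10 h 33 min
Sun: 8:31 AM–5:27 PM = 8 h 56 min
Total worked: 45 h 34 min = 2734 min.
Regular 40 h 0 min = 2400 min at £44.00/h; overtime 5 h 34 min = 334 min at £66.00/h.
Pay = (2400 × £44.00 + 334 × £66.00) ÷ 60 = £2127.40.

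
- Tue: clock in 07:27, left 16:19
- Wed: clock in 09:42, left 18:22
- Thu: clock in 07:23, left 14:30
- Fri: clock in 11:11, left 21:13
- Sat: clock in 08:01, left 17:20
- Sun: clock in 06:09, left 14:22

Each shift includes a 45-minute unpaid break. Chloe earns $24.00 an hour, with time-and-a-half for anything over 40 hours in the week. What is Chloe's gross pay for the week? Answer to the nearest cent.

$1237.80

Tue: 07:27–16:19 = 8 h 52 min; less 45 min break → 8 h 7 min
Wed: 09:42–18:22 = 8 h 40 min; less 45 min break → 7 h 55 min
Thu: 07:23–14:30 = 7 h 7 min; less 45 min break → 6 h 22 min
Fri: 11:11–21:13 = 10 h 2 min; less 45 min break → 9 h 17 min
Sat: 08:01–17:20 = 9 h 19 min; less 45 min break → 8 h 34 min
Sun: 06:09–14:22 = 8 h 13 min; less 45 min break → 7 h 28 min
Total worked: 47 h 43 min = 2863 min.
Regular 40 h 0 min = 2400 min at $24.00/h; overtime 7 h 43 min = 463 min at $36.00/h.
Pay = (2400 × $24.00 + 463 × $36.00) ÷ 60 = $1237.80.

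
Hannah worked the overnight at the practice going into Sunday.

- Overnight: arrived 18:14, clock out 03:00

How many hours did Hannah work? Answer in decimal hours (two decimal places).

8.77 hours

Overnight: 18:14 → midnight = 5 h 46 min; midnight → 03:00 = 3 h 0 min; span 8 h 46 min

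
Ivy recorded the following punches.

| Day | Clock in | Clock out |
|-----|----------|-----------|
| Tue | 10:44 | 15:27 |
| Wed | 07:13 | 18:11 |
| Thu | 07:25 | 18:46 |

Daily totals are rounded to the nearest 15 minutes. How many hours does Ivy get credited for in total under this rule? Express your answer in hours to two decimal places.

Tue: 10:44–15:27 = 4 h 43 min → rounds to 4 h 45 min
Wed: 07:13–18:11 = 10 h 58 min → rounds to 11 h 0 min
Thu: 07:25–18:46 = 11 h 21 min → rounds to 11 h 15 min
Total credited: 27 h 0 min.

27.00 hours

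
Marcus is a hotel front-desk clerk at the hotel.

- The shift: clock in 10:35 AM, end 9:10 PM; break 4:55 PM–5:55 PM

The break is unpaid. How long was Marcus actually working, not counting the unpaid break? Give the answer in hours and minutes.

9 h 35 min

The shift: 10:35 AM–9:10 PM = 10 h 35 min; less 60 min break → 9 h 35 min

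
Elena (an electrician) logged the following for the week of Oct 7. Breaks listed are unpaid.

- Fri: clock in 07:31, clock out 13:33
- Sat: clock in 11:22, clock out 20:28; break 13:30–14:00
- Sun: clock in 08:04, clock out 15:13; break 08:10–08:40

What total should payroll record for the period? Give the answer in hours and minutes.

Fri: 07:31–13:33 = 6 h 2 min
Sat: 11:22–20:28 = 9 h 6 min; less 30 min break → 8 h 36 min
Sun: 08:04–15:13 = 7 h 9 min; less 30 min break → 6 h 39 min
Total: 6 h 2 min + 8 h 36 min + 6 h 39 min = 21 h 17 min.

21 h 17 min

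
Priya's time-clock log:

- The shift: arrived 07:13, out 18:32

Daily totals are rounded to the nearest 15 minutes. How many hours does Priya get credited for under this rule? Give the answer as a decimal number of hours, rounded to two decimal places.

The shift: 07:13–18:32 = 11 h 19 min → rounds to 11 h 15 min

11.25 hours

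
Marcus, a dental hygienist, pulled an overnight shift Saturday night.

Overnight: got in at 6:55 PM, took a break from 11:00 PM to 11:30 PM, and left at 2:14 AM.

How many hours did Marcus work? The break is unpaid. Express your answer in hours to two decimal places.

6.82 hours

Overnight: 6:55 PM → midnight = 5 h 5 min; midnight → 2:14 AM = 2 h 14 min; span 7 h 19 min; less 30 min break → 6 h 49 min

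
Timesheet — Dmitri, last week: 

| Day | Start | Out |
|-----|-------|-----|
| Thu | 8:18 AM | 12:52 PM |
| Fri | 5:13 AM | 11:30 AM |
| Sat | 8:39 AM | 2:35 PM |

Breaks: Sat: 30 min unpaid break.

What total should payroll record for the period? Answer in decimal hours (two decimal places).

Thu: 8:18 AM–12:52 PM = 4 h 34 min
Fri: 5:13 AM–11:30 AM = 6 h 17 min
Sat: 8:39 AM–2:35 PM = 5 h 56 min; less 30 min break → 5 h 26 min
Total: 4 h 34 min + 6 h 17 min + 5 h 26 min = 16 h 17 min.

16.28 hours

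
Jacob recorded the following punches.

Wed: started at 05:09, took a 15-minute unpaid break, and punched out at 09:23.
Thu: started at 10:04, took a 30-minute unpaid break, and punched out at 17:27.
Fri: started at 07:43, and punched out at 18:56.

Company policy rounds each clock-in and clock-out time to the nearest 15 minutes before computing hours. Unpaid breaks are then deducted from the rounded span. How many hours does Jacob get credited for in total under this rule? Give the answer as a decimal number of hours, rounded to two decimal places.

Wed: in 05:09→05:15, out 09:23→09:30; 4 h 15 min − 15 min = 4 h 0 min
Thu: in 10:04→10:00, out 17:27→17:30; 7 h 30 min − 30 min = 7 h 0 min
Fri: in 07:43→07:45, out 18:56→19:00; 11 h 15 min
Total credited: 22 h 15 min.

22.25 hours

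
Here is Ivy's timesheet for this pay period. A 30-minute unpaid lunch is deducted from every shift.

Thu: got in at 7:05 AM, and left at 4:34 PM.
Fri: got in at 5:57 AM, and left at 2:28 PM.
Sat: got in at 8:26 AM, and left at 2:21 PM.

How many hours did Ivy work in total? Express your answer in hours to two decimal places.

22.42 hours

Thu: 7:05 AM–4:34 PM = 9 h 29 min; less 30 min break → 8 h 59 min
Fri: 5:57 AM–2:28 PM = 8 h 31 min; less 30 min break → 8 h 1 min
Sat: 8:26 AM–2:21 PM = 5 h 55 min; less 30 min break → 5 h 25 min
Total: 8 h 59 min + 8 h 1 min + 5 h 25 min = 22 h 25 min.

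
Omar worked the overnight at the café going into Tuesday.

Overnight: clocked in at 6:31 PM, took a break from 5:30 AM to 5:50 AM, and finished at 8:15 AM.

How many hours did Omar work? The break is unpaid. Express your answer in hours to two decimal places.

13.40 hours

Overnight: 6:31 PM → midnight = 5 h 29 min; midnight → 8:15 AM = 8 h 15 min; span 13 h 44 min; less 20 min break → 13 h 24 min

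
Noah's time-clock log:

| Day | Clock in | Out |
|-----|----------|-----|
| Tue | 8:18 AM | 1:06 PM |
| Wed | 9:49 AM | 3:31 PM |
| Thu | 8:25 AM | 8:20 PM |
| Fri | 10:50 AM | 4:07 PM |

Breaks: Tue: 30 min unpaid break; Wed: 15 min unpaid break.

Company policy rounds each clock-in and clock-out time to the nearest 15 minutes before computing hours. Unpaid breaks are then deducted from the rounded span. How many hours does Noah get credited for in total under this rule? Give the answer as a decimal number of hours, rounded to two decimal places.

26.75 hours

Tue: in 8:18 AM→8:15 AM, out 1:06 PM→1:00 PM; 4 h 45 min − 30 min = 4 h 15 min
Wed: in 9:49 AM→9:45 AM, out 3:31 PM→3:30 PM; 5 h 45 min − 15 min = 5 h 30 min
Thu: in 8:25 AM→8:30 AM, out 8:20 PM→8:15 PM; 11 h 45 min
Fri: in 10:50 AM→10:45 AM, out 4:07 PM→4:00 PM; 5 h 15 min
Total credited: 26 h 45 min.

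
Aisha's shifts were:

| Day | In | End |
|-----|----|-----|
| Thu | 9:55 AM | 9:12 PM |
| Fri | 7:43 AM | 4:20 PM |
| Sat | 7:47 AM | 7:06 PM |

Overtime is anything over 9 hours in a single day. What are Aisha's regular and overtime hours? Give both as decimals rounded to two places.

Thu: 9:55 AM–9:12 PM = 11 h 17 min
Fri: 7:43 AM–4:20 PM = 8 h 37 min
Sat: 7:47 AM–7:06 PM = 11 h 19 min
Thu reg 9 h 0 min / OT 2 h 17 min; Fri reg 8 h 37 min / OT 0 h 0 min; Sat reg 9 h 0 min / OT 2 h 19 min.
Totals: regular 26 h 37 min, overtime 4 h 36 min.

Regular 26.62 hours, overtime 4.60 hours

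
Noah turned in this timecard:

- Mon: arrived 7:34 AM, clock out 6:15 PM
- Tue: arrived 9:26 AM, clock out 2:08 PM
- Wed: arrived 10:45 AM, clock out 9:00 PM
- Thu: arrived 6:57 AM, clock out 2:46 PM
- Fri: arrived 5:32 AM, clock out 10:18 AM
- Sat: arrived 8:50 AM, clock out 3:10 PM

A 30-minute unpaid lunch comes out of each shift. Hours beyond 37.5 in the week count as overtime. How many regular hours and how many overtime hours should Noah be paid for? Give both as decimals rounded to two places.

Mon: 7:34 AM–6:15 PM = 10 h 41 min; less 30 min break → 10 h 11 min
Tue: 9:26 AM–2:08 PM = 4 h 42 min; less 30 min break → 4 h 12 min
Wed: 10:45 AM–9:00 PM = 10 h 15 min; less 30 min break → 9 h 45 min
Thu: 6:57 AM–2:46 PM = 7 h 49 min; less 30 min break → 7 h 19 min
Fri: 5:32 AM–10:18 AM = 4 h 46 min; less 30 min break → 4 h 16 min
Sat: 8:50 AM–3:10 PM = 6 h 20 min; less 30 min break → 5 h 50 min
Total worked: 41 h 33 min = 41.55 h.
Threshold 37.5 h → overtime 4 h 3 min, regular 37 h 30 min.

Regular 37.50 hours, overtime 4.05 hours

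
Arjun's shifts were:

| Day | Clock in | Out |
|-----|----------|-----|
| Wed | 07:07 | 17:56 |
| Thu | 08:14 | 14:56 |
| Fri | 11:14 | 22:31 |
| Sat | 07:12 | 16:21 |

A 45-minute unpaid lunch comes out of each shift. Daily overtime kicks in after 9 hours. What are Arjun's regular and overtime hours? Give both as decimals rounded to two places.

Wed: 07:07–17:56 = 10 h 49 min; less 45 min break → 10 h 4 min
Thu: 08:14–14:56 = 6 h 42 min; less 45 min break → 5 h 57 min
Fri: 11:14–22:31 = 11 h 17 min; less 45 min break → 10 h 32 min
Sat: 07:12–16:21 = 9 h 9 min; less 45 min break → 8 h 24 min
Wed reg 9 h 0 min / OT 1 h 4 min; Thu reg 5 h 57 min / OT 0 h 0 min; Fri reg 9 h 0 min / OT 1 h 32 min; Sat reg 8 h 24 min / OT 0 h 0 min.
Totals: regular 32 h 21 min, overtime 2 h 36 min.

Regular 32.35 hours, overtime 2.60 hours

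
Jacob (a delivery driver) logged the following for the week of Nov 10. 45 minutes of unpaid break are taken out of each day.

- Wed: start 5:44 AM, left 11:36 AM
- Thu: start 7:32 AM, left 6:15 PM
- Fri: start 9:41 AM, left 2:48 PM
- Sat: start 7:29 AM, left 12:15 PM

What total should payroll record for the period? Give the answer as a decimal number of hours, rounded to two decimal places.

23.47 hours

Wed: 5:44 AM–11:36 AM = 5 h 52 min; less 45 min break → 5 h 7 min
Thu: 7:32 AM–6:15 PM = 10 h 43 min; less 45 min break → 9 h 58 min
Fri: 9:41 AM–2:48 PM = 5 h 7 min; less 45 min break → 4 h 22 min
Sat: 7:29 AM–12:15 PM = 4 h 46 min; less 45 min break → 4 h 1 min
Total: 5 h 7 min + 9 h 58 min + 4 h 22 min + 4 h 1 min = 23 h 28 min.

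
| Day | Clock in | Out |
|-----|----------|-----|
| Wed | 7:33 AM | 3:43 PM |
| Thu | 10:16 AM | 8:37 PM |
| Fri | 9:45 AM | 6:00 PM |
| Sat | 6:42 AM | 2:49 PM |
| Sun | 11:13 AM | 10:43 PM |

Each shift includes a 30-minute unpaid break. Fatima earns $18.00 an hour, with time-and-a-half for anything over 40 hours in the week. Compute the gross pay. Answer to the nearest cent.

$824.85

Wed: 7:33 AM–3:43 PM = 8 h 10 min; less 30 min break → 7 h 40 min
Thu: 10:16 AM–8:37 PM = 10 h 21 min; less 30 min break → 9 h 51 min
Fri: 9:45 AM–6:00 PM = 8 h 15 min; less 30 min break → 7 h 45 min
Sat: 6:42 AM–2:49 PM = 8 h 7 min; less 30 min break → 7 h 37 min
Sun: 11:13 AM–10:43 PM = 11 h 30 min; less 30 min break → 11 h 0 min
Total worked: 43 h 53 min = 2633 min.
Regular 40 h 0 min = 2400 min at $18.00/h; overtime 3 h 53 min = 233 min at $27.00/h.
Pay = (2400 × $18.00 + 233 × $27.00) ÷ 60 = $824.85.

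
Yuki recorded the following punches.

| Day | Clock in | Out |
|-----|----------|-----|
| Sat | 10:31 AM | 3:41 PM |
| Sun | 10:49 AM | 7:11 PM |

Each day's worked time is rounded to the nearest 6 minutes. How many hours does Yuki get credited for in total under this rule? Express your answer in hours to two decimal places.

13.60 hours

Sat: 10:31 AM–3:41 PM = 5 h 10 min → rounds to 5 h 12 min
Sun: 10:49 AM–7:11 PM = 8 h 22 min → rounds to 8 h 24 min
Total credited: 13 h 36 min.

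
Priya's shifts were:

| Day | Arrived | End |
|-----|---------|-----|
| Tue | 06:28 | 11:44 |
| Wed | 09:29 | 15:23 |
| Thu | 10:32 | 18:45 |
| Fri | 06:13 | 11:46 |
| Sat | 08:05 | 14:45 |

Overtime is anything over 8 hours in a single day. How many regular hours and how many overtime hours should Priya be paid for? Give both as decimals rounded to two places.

Regular 31.38 hours, overtime 0.22 hours

Tue: 06:28–11:44 = 5 h 16 min
Wed: 09:29–15:23 = 5 h 54 min
Thu: 10:32–18:45 = 8 h 13 min
Fri: 06:13–11:46 = 5 h 33 min
Sat: 08:05–14:45 = 6 h 40 min
Tue reg 5 h 16 min / OT 0 h 0 min; Wed reg 5 h 54 min / OT 0 h 0 min; Thu reg 8 h 0 min / OT 0 h 13 min; Fri reg 5 h 33 min / OT 0 h 0 min; Sat reg 6 h 40 min / OT 0 h 0 min.
Totals: regular 31 h 23 min, overtime 0 h 13 min.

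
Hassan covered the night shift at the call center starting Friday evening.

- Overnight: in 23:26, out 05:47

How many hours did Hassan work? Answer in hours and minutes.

Overnight: 23:26 → midnight = 0 h 34 min; midnight → 05:47 = 5 h 47 min; span 6 h 21 min

6 h 21 min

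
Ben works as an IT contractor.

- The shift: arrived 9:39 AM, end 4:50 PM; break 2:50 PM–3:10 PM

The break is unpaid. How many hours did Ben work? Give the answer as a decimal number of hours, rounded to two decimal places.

The shift: 9:39 AM–4:50 PM = 7 h 11 min; less 20 min break → 6 h 51 min

6.85 hours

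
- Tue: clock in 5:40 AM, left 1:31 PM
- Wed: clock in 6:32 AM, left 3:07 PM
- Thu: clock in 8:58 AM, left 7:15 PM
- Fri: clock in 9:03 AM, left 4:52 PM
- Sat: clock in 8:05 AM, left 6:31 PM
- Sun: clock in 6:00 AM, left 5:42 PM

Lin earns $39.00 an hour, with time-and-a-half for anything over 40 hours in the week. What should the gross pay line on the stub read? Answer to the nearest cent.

$2535.00

Tue: 5:40 AM–1:31 PM = 7 h 51 min
Wed: 6:32 AM–3:07 PM = 8 h 35 min
Thu: 8:58 AM–7:15 PM = 10 h 17 min
Fri: 9:03 AM–4:52 PM = 7 h 49 min
Sat: 8:05 AM–6:31 PM = 10 h 26 min
Sun: 6:00 AM–5:42 PM = 11 h 42 min
Total worked: 56 h 40 min = 3400 min.
Regular 40 h 0 min = 2400 min at $39.00/h; overtime 16 h 40 min = 1000 min at $58.50/h.
Pay = (2400 × $39.00 + 1000 × $58.50) ÷ 60 = $2535.00.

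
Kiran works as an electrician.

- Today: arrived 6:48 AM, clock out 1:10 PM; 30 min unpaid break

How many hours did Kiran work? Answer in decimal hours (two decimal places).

Today: 6:48 AM–1:10 PM = 6 h 22 min; less 30 min break → 5 h 52 min

5.87 hours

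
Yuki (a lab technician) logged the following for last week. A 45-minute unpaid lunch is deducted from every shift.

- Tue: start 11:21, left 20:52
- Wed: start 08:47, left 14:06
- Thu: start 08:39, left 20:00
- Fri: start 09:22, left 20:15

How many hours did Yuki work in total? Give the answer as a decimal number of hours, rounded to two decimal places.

Tue: 11:21–20:52 = 9 h 31 min; less 45 min break → 8 h 46 min
Wed: 08:47–14:06 = 5 h 19 min; less 45 min break → 4 h 34 min
Thu: 08:39–20:00 = 11 h 21 min; less 45 min break → 10 h 36 min
Fri: 09:22–20:15 = 10 h 53 min; less 45 min break → 10 h 8 min
Total: 8 h 46 min + 4 h 34 min + 10 h 36 min + 10 h 8 min = 34 h 4 min.

34.07 hours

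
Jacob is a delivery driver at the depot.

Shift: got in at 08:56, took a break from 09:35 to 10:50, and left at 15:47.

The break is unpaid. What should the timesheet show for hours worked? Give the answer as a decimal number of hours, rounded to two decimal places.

Shift: 08:56–15:47 = 6 h 51 min; less 75 min break → 5 h 36 min

5.60 hours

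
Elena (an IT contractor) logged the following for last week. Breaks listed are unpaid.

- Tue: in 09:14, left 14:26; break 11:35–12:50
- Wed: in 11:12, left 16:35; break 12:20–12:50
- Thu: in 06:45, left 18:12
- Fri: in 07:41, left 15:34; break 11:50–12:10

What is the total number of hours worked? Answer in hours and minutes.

27 h 50 min

Tue: 09:14–14:26 = 5 h 12 min; less 75 min break → 3 h 57 min
Wed: 11:12–16:35 = 5 h 23 min; less 30 min break → 4 h 53 min
Thu: 06:45–18:12 = 11 h 27 min
Fri: 07:41–15:34 = 7 h 53 min; less 20 min break → 7 h 33 min
Total: 3 h 57 min + 4 h 53 min + 11 h 27 min + 7 h 33 min = 27 h 50 min.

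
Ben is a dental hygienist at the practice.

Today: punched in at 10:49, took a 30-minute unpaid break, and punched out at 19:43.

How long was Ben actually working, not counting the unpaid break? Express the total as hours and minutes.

Today: 10:49–19:43 = 8 h 54 min; less 30 min break → 8 h 24 min

8 h 24 min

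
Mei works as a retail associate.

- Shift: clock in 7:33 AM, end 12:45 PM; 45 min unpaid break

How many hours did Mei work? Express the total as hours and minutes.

4 h 27 min

Shift: 7:33 AM–12:45 PM = 5 h 12 min; less 45 min break → 4 h 27 min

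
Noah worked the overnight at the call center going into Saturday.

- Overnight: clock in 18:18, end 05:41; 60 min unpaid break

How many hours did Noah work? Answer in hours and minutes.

10 h 23 min

Overnight: 18:18 → midnight = 5 h 42 min; midnight → 05:41 = 5 h 41 min; span 11 h 23 min; less 60 min break → 10 h 23 min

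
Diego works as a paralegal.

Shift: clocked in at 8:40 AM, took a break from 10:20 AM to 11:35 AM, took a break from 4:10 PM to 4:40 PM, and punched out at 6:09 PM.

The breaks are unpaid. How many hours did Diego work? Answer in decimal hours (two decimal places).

7.73 hours

Shift: 8:40 AM–6:09 PM = 9 h 29 min; less 105 min break → 7 h 44 min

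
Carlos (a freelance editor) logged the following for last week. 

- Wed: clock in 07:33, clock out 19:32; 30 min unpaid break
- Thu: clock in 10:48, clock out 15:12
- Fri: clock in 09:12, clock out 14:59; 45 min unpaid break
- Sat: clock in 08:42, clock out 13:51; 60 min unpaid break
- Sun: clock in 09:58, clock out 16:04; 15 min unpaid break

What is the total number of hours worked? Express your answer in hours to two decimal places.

Wed: 07:33–19:32 = 11 h 59 min; less 30 min break → 11 h 29 min
Thu: 10:48–15:12 = 4 h 24 min
Fri: 09:12–14:59 = 5 h 47 min; less 45 min break → 5 h 2 min
Sat: 08:42–13:51 = 5 h 9 min; less 60 min break → 4 h 9 min
Sun: 09:58–16:04 = 6 h 6 min; less 15 min break → 5 h 51 min
Total: 11 h 29 min + 4 h 24 min + 5 h 2 min + 4 h 9 min + 5 h 51 min = 30 h 55 min.

30.92 hours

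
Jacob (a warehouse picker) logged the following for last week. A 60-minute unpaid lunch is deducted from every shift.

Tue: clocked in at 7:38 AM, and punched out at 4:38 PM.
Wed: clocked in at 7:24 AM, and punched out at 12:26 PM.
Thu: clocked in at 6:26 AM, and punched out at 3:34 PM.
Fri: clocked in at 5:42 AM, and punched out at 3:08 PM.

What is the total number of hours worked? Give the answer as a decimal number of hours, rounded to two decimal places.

Tue: 7:38 AM–4:38 PM = 9 h 0 min; less 60 min break → 8 h 0 min
Wed: 7:24 AM–12:26 PM = 5 h 2 min; less 60 min break → 4 h 2 min
Thu: 6:26 AM–3:34 PM = 9 h 8 min; less 60 min break → 8 h 8 min
Fri: 5:42 AM–3:08 PM = 9 h 26 min; less 60 min break → 8 h 26 min
Total: 8 h 0 min + 4 h 2 min + 8 h 8 min + 8 h 26 min = 28 h 36 min.

28.60 hours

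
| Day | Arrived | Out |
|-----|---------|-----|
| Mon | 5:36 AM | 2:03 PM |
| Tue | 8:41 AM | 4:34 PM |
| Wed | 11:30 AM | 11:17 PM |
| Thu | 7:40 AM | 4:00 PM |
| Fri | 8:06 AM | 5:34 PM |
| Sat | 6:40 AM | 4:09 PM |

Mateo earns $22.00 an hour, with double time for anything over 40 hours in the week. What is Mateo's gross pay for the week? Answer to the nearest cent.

Mon: 5:36 AM–2:03 PM = 8 h 27 min
Tue: 8:41 AM–4:34 PM = 7 h 53 min
Wed: 11:30 AM–11:17 PM = 11 h 47 min
Thu: 7:40 AM–4:00 PM = 8 h 20 min
Fri: 8:06 AM–5:34 PM = 9 h 28 min
Sat: 6:40 AM–4:09 PM = 9 h 29 min
Total worked: 55 h 24 min = 3324 min.
Regular 40 h 0 min = 2400 min at $22.00/h; overtime 15 h 24 min = 924 min at $44.00/h.
Pay = (2400 × $22.00 + 924 × $44.00) ÷ 60 = $1557.60.

$1557.60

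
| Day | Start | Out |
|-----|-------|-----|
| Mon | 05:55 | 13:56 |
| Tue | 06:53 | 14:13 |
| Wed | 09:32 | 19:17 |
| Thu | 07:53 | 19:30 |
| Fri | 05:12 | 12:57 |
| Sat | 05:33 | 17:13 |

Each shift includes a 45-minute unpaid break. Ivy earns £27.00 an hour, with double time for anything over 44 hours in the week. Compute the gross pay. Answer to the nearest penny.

£1600.20

Mon: 05:55–13:56 = 8 h 1 min; less 45 min break → 7 h 16 min
Tue: 06:53–14:13 = 7 h 20 min; less 45 min break → 6 h 35 min
Wed: 09:32–19:17 = 9 h 45 min; less 45 min break → 9 h 0 min
Thu: 07:53–19:30 = 11 h 37 min; less 45 min break → 10 h 52 min
Fri: 05:12–12:57 = 7 h 45 min; less 45 min break → 7 h 0 min
Sat: 05:33–17:13 = 11 h 40 min; less 45 min break → 10 h 55 min
Total worked: 51 h 38 min = 3098 min.
Regular 44 h 0 min = 2640 min at £27.00/h; overtime 7 h 38 min = 458 min at £54.00/h.
Pay = (2640 × £27.00 + 458 × £54.00) ÷ 60 = £1600.20.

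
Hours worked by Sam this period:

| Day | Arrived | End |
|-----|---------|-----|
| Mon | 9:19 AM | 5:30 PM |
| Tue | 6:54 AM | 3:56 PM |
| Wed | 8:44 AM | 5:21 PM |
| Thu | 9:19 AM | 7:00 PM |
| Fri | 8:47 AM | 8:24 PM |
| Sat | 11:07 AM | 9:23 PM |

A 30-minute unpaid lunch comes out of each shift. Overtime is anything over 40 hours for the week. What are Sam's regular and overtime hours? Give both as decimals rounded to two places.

Mon: 9:19 AM–5:30 PM = 8 h 11 min; less 30 min break → 7 h 41 min
Tue: 6:54 AM–3:56 PM = 9 h 2 min; less 30 min break → 8 h 32 min
Wed: 8:44 AM–5:21 PM = 8 h 37 min; less 30 min break → 8 h 7 min
Thu: 9:19 AM–7:00 PM = 9 h 41 min; less 30 min break → 9 h 11 min
Fri: 8:47 AM–8:24 PM = 11 h 37 min; less 30 min break → 11 h 7 min
Sat: 11:07 AM–9:23 PM = 10 h 16 min; less 30 min break → 9 h 46 min
Total worked: 54 h 24 min = 54.40 h.
Threshold 40 h → overtime 14 h 24 min, regular 40 h 0 min.

Regular 40.00 hours, overtime 14.40 hours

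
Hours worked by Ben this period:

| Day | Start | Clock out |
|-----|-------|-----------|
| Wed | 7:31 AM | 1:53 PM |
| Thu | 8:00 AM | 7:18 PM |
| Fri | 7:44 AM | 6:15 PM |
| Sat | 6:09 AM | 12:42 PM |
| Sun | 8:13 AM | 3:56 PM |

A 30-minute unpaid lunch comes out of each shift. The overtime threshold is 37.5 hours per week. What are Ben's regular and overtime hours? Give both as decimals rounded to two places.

Regular 37.50 hours, overtime 2.45 hours

Wed: 7:31 AM–1:53 PM = 6 h 22 min; less 30 min break → 5 h 52 min
Thu: 8:00 AM–7:18 PM = 11 h 18 min; less 30 min break → 10 h 48 min
Fri: 7:44 AM–6:15 PM = 10 h 31 min; less 30 min break → 10 h 1 min
Sat: 6:09 AM–12:42 PM = 6 h 33 min; less 30 min break → 6 h 3 min
Sun: 8:13 AM–3:56 PM = 7 h 43 min; less 30 min break → 7 h 13 min
Total worked: 39 h 57 min = 39.95 h.
Threshold 37.5 h → overtime 2 h 27 min, regular 37 h 30 min.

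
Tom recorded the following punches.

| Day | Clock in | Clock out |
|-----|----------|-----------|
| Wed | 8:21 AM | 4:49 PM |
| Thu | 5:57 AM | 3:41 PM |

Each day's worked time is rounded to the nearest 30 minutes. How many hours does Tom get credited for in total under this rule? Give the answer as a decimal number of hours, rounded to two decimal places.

18.00 hours

Wed: 8:21 AM–4:49 PM = 8 h 28 min → rounds to 8 h 30 min
Thu: 5:57 AM–3:41 PM = 9 h 44 min → rounds to 9 h 30 min
Total credited: 18 h 0 min.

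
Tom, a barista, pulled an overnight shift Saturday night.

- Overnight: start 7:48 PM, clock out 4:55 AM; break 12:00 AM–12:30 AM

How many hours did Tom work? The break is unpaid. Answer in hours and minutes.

8 h 37 min

Overnight: 7:48 PM → midnight = 4 h 12 min; midnight → 4:55 AM = 4 h 55 min; span 9 h 7 min; less 30 min break → 8 h 37 min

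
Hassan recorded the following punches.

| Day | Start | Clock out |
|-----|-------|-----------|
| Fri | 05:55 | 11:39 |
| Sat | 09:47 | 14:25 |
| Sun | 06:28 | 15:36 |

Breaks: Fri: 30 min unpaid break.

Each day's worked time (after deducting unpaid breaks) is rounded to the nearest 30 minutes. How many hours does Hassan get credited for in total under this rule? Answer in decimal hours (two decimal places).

18.50 hours

Fri: 05:55–11:39 = 5 h 44 min − 30 min = 5 h 14 min → rounds to 5 h 0 min
Sat: 09:47–14:25 = 4 h 38 min → rounds to 4 h 30 min
Sun: 06:28–15:36 = 9 h 8 min → rounds to 9 h 0 min
Total credited: 18 h 30 min.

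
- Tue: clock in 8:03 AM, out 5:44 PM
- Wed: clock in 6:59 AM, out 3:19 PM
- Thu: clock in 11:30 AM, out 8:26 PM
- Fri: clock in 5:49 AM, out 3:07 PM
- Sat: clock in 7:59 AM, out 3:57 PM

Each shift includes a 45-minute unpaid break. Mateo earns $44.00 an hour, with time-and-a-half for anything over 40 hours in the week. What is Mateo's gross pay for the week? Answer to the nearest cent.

Tue: 8:03 AM–5:44 PM = 9 h 41 min; less 45 min break → 8 h 56 min
Wed: 6:59 AM–3:19 PM = 8 h 20 min; less 45 min break → 7 h 35 min
Thu: 11:30 AM–8:26 PM = 8 h 56 min; less 45 min break → 8 h 11 min
Fri: 5:49 AM–3:07 PM = 9 h 18 min; less 45 min break → 8 h 33 min
Sat: 7:59 AM–3:57 PM = 7 h 58 min; less 45 min break → 7 h 13 min
Total worked: 40 h 28 min = 2428 min.
Regular 40 h 0 min = 2400 min at $44.00/h; overtime 0 h 28 min = 28 min at $66.00/h.
Pay = (2400 × $44.00 + 28 × $66.00) ÷ 60 = $1790.80.

$1790.80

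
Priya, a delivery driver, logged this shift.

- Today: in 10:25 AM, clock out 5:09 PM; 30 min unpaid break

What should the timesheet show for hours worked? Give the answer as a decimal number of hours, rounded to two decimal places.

6.23 hours

Today: 10:25 AM–5:09 PM = 6 h 44 min; less 30 min break → 6 h 14 min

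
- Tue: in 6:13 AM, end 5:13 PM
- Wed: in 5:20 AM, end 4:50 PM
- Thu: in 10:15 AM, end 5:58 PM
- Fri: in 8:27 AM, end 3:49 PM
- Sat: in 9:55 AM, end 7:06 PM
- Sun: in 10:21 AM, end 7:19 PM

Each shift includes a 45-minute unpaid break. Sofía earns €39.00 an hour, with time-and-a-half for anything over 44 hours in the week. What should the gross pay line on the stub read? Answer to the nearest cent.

€2139.15

Tue: 6:13 AM–5:13 PM = 11 h 0 min; less 45 min break → 10 h 15 min
Wed: 5:20 AM–4:50 PM = 11 h 30 min; less 45 min break → 10 h 45 min
Thu: 10:15 AM–5:58 PM = 7 h 43 min; less 45 min break → 6 h 58 min
Fri: 8:27 AM–3:49 PM = 7 h 22 min; less 45 min break → 6 h 37 min
Sat: 9:55 AM–7:06 PM = 9 h 11 min; less 45 min break → 8 h 26 min
Sun: 10:21 AM–7:19 PM = 8 h 58 min; less 45 min break → 8 h 13 min
Total worked: 51 h 14 min = 3074 min.
Regular 44 h 0 min = 2640 min at €39.00/h; overtime 7 h 14 min = 434 min at €58.50/h.
Pay = (2640 × €39.00 + 434 × €58.50) ÷ 60 = €2139.15.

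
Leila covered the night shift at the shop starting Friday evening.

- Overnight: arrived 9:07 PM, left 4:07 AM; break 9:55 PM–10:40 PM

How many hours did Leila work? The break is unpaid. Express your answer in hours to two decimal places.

6.25 hours

Overnight: 9:07 PM → midnight = 2 h 53 min; midnight → 4:07 AM = 4 h 7 min; span 7 h 0 min; less 45 min break → 6 h 15 min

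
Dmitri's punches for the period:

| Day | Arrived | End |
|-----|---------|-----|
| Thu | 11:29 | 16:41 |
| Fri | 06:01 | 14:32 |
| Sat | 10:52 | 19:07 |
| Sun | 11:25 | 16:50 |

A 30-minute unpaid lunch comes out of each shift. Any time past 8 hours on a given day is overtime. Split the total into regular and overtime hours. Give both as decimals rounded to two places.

Thu: 11:29–16:41 = 5 h 12 min; less 30 min break → 4 h 42 min
Fri: 06:01–14:32 = 8 h 31 min; less 30 min break → 8 h 1 min
Sat: 10:52–19:07 = 8 h 15 min; less 30 min break → 7 h 45 min
Sun: 11:25–16:50 = 5 h 25 min; less 30 min break → 4 h 55 min
Thu reg 4 h 42 min / OT 0 h 0 min; Fri reg 8 h 0 min / OT 0 h 1 min; Sat reg 7 h 45 min / OT 0 h 0 min; Sun reg 4 h 55 min / OT 0 h 0 min.
Totals: regular 25 h 22 min, overtime 0 h 1 min.

Regular 25.37 hours, overtime 0.02 hours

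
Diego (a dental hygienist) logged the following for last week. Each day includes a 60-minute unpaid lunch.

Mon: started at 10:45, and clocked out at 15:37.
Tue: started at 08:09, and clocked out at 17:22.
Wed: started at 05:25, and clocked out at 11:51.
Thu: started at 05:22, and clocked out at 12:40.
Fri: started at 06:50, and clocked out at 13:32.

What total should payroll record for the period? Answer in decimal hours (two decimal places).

Mon: 10:45–15:37 = 4 h 52 min; less 60 min break → 3 h 52 min
Tue: 08:09–17:22 = 9 h 13 min; less 60 min break → 8 h 13 min
Wed: 05:25–11:51 = 6 h 26 min; less 60 min break → 5 h 26 min
Thu: 05:22–12:40 = 7 h 18 min; less 60 min break → 6 h 18 min
Fri: 06:50–13:32 = 6 h 42 min; less 60 min break → 5 h 42 min
Total: 3 h 52 min + 8 h 13 min + 5 h 26 min + 6 h 18 min + 5 h 42 min = 29 h 31 min.

29.52 hours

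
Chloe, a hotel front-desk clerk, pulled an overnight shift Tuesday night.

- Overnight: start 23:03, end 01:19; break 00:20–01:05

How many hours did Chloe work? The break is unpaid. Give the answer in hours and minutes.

1 h 31 min

Overnight: 23:03 → midnight = 0 h 57 min; midnight → 01:19 = 1 h 19 min; span 2 h 16 min; less 45 min break → 1 h 31 min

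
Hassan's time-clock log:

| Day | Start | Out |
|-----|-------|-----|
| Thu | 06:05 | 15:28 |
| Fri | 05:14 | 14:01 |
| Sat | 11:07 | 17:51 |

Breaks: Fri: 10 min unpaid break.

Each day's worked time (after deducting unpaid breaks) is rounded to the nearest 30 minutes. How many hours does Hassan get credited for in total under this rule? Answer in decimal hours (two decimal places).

24.50 hours

Thu: 06:05–15:28 = 9 h 23 min → rounds to 9 h 30 min
Fri: 05:14–14:01 = 8 h 47 min − 10 min = 8 h 37 min → rounds to 8 h 30 min
Sat: 11:07–17:51 = 6 h 44 min → rounds to 6 h 30 min
Total credited: 24 h 30 min.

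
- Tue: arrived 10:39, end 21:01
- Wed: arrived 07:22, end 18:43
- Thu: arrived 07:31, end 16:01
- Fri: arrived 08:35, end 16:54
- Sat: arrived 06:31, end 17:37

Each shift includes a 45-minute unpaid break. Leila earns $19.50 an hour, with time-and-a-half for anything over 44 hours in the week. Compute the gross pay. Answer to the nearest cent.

$913.09

Tue: 10:39–21:01 = 10 h 22 min; less 45 min break → 9 h 37 min
Wed: 07:22–18:43 = 11 h 21 min; less 45 min break → 10 h 36 min
Thu: 07:31–16:01 = 8 h 30 min; less 45 min break → 7 h 45 min
Fri: 08:35–16:54 = 8 h 19 min; less 45 min break → 7 h 34 min
Sat: 06:31–17:37 = 11 h 6 min; less 45 min break → 10 h 21 min
Total worked: 45 h 53 min = 2753 min.
Regular 44 h 0 min = 2640 min at $19.50/h; overtime 1 h 53 min = 113 min at $29.25/h.
Pay = (2640 × $19.50 + 113 × $29.25) ÷ 60 = $913.09.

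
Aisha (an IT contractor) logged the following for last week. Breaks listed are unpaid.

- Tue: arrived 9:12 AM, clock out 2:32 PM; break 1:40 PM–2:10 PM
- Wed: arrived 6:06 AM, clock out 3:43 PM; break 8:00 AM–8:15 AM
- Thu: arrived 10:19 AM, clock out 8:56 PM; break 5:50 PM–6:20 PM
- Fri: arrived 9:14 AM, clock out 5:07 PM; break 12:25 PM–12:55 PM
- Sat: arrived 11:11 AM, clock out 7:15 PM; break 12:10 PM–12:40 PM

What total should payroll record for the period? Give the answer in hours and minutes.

39 h 16 min

Tue: 9:12 AM–2:32 PM = 5 h 20 min; less 30 min break → 4 h 50 min
Wed: 6:06 AM–3:43 PM = 9 h 37 min; less 15 min break → 9 h 22 min
Thu: 10:19 AM–8:56 PM = 10 h 37 min; less 30 min break → 10 h 7 min
Fri: 9:14 AM–5:07 PM = 7 h 53 min; less 30 min break → 7 h 23 min
Sat: 11:11 AM–7:15 PM = 8 h 4 min; less 30 min break → 7 h 34 min
Total: 4 h 50 min + 9 h 22 min + 10 h 7 min + 7 h 23 min + 7 h 34 min = 39 h 16 min.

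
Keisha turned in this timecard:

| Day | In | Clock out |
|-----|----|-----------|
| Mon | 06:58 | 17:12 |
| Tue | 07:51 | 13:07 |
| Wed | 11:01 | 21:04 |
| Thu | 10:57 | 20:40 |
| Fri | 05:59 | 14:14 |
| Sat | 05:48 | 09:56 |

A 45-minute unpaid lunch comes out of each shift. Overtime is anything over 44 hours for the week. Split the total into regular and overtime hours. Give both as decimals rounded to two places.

Regular 43.15 hours, overtime 0.00 hours

Mon: 06:58–17:12 = 10 h 14 min; less 45 min break → 9 h 29 min
Tue: 07:51–13:07 = 5 h 16 min; less 45 min break → 4 h 31 min
Wed: 11:01–21:04 = 10 h 3 min; less 45 min break → 9 h 18 min
Thu: 10:57–20:40 = 9 h 43 min; less 45 min break → 8 h 58 min
Fri: 05:59–14:14 = 8 h 15 min; less 45 min break → 7 h 30 min
Sat: 05:48–09:56 = 4 h 8 min; less 45 min break → 3 h 23 min
Total worked: 43 h 9 min = 43.15 h.
Threshold 44 h → overtime 0 h 0 min, regular 43 h 9 min.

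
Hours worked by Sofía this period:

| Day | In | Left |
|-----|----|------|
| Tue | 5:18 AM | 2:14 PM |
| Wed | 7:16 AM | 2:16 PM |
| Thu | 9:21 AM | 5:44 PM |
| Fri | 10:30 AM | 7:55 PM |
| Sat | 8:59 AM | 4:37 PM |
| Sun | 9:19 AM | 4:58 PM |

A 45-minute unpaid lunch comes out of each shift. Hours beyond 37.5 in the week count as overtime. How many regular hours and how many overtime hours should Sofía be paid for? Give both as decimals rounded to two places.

Regular 37.50 hours, overtime 7.02 hours

Tue: 5:18 AM–2:14 PM = 8 h 56 min; less 45 min break → 8 h 11 min
Wed: 7:16 AM–2:16 PM = 7 h 0 min; less 45 min break → 6 h 15 min
Thu: 9:21 AM–5:44 PM = 8 h 23 min; less 45 min break → 7 h 38 min
Fri: 10:30 AM–7:55 PM = 9 h 25 min; less 45 min break → 8 h 40 min
Sat: 8:59 AM–4:37 PM = 7 h 38 min; less 45 min break → 6 h 53 min
Sun: 9:19 AM–4:58 PM = 7 h 39 min; less 45 min break → 6 h 54 min
Total worked: 44 h 31 min = 44.52 h.
Threshold 37.5 h → overtime 7 h 1 min, regular 37 h 30 min.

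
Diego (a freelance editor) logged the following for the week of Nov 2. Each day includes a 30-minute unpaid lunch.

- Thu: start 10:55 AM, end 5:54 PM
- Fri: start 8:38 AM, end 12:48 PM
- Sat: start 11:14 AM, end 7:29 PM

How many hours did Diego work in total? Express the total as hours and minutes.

Thu: 10:55 AM–5:54 PM = 6 h 59 min; less 30 min break → 6 h 29 min
Fri: 8:38 AM–12:48 PM = 4 h 10 min; less 30 min break → 3 h 40 min
Sat: 11:14 AM–7:29 PM = 8 h 15 min; less 30 min break → 7 h 45 min
Total: 6 h 29 min + 3 h 40 min + 7 h 45 min = 17 h 54 min.

17 h 54 min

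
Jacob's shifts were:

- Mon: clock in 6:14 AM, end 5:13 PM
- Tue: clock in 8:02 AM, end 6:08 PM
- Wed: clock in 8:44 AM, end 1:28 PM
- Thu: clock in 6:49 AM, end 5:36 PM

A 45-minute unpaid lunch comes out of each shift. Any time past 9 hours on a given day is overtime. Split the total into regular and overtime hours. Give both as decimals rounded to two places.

Mon: 6:14 AM–5:13 PM = 10 h 59 min; less 45 min break → 10 h 14 min
Tue: 8:02 AM–6:08 PM = 10 h 6 min; less 45 min break → 9 h 21 min
Wed: 8:44 AM–1:28 PM = 4 h 44 min; less 45 min break → 3 h 59 min
Thu: 6:49 AM–5:36 PM = 10 h 47 min; less 45 min break → 10 h 2 min
Mon reg 9 h 0 min / OT 1 h 14 min; Tue reg 9 h 0 min / OT 0 h 21 min; Wed reg 3 h 59 min / OT 0 h 0 min; Thu reg 9 h 0 min / OT 1 h 2 min.
Totals: regular 30 h 59 min, overtime 2 h 37 min.

Regular 30.98 hours, overtime 2.62 hours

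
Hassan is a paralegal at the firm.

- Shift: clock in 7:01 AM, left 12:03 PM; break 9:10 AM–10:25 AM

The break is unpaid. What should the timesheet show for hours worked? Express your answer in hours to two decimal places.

3.78 hours

Shift: 7:01 AM–12:03 PM = 5 h 2 min; less 75 min break → 3 h 47 min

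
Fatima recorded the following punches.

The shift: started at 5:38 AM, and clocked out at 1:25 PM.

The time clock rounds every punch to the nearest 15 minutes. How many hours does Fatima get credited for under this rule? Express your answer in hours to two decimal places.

The shift: in 5:38 AM→5:45 AM, out 1:25 PM→1:30 PM; 7 h 45 min

7.75 hours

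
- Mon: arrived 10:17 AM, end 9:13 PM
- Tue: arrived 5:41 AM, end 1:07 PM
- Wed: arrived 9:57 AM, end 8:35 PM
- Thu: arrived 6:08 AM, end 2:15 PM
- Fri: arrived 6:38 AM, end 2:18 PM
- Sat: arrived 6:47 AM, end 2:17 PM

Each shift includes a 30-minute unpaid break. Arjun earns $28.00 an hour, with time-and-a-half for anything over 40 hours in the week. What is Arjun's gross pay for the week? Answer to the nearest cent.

$1509.90

Mon: 10:17 AM–9:13 PM = 10 h 56 min; less 30 min break → 10 h 26 min
Tue: 5:41 AM–1:07 PM = 7 h 26 min; less 30 min break → 6 h 56 min
Wed: 9:57 AM–8:35 PM = 10 h 38 min; less 30 min break → 10 h 8 min
Thu: 6:08 AM–2:15 PM = 8 h 7 min; less 30 min break → 7 h 37 min
Fri: 6:38 AM–2:18 PM = 7 h 40 min; less 30 min break → 7 h 10 min
Sat: 6:47 AM–2:17 PM = 7 h 30 min; less 30 min break → 7 h 0 min
Total worked: 49 h 17 min = 2957 min.
Regular 40 h 0 min = 2400 min at $28.00/h; overtime 9 h 17 min = 557 min at $42.00/h.
Pay = (2400 × $28.00 + 557 × $42.00) ÷ 60 = $1509.90.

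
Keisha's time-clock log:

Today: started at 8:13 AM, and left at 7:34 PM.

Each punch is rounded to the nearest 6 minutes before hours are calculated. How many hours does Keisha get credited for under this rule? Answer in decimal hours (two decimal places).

11.40 hours

Today: in 8:13 AM→8:12 AM, out 7:34 PM→7:36 PM; 11 h 24 min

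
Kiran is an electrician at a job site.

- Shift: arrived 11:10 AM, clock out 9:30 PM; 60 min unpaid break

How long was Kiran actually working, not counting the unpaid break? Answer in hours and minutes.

Shift: 11:10 AM–9:30 PM = 10 h 20 min; less 60 min break → 9 h 20 min

9 h 20 min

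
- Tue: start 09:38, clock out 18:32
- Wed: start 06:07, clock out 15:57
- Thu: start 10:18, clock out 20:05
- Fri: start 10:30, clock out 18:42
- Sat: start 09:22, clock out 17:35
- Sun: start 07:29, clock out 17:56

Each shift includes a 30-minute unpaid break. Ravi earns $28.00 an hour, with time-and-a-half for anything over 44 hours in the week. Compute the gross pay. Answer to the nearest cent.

$1584.10

Tue: 09:38–18:32 = 8 h 54 min; less 30 min break → 8 h 24 min
Wed: 06:07–15:57 = 9 h 50 min; less 30 min break → 9 h 20 min
Thu: 10:18–20:05 = 9 h 47 min; less 30 min break → 9 h 17 min
Fri: 10:30–18:42 = 8 h 12 min; less 30 min break → 7 h 42 min
Sat: 09:22–17:35 = 8 h 13 min; less 30 min break → 7 h 43 min
Sun: 07:29–17:56 = 10 h 27 min; less 30 min break → 9 h 57 min
Total worked: 52 h 23 min = 3143 min.
Regular 44 h 0 min = 2640 min at $28.00/h; overtime 8 h 23 min = 503 min at $42.00/h.
Pay = (2640 × $28.00 + 503 × $42.00) ÷ 60 = $1584.10.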